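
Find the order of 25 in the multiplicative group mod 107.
53

107 is prime, so ord(25) divides φ(107) = 106.
Divisors of 106: 1, 2, 53, 106.
Repeated squaring: 25^1 ≡ 25, 25^2 ≡ 90, 25^4 ≡ 75, 25^8 ≡ 61, 25^16 ≡ 83, 25^32 ≡ 41, 25^64 ≡ 76 (mod 107).
Test 25^d mod 107 for each divisor d in increasing order:
25^1 ≡ 25
25^2 ≡ 90
25^53 = 25^32·25^16·25^4·25^1 ≡ 1  ← first divisor giving 1
The order is 53.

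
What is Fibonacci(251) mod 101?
1

Matrix identity: Q^n = [[F_(n+1), F_n], [F_n, F_(n-1)]] with Q = [[1,1],[1,0]].
n = 251 = 11111011₂. Square-and-multiply, entries mod 101:
Q^1 = [[1,1],[1,0]]
Q^3 = (Q^1)²·Q = [[3,2],[2,1]]
Q^7 = (Q^3)²·Q = [[21,13],[13,8]]
Q^15 = (Q^7)²·Q = [[78,4],[4,74]]
Q^31 = (Q^15)²·Q = [[42,40],[40,2]]
Q^62 = (Q^31)² = [[31,43],[43,89]]
Q^125 = (Q^62)²·Q = [[92,83],[83,9]]
Q^251 = (Q^125)²·Q = [[1,1],[1,0]]
F_251 mod 101 = Q^251[0][1] = 1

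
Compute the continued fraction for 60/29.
[2; 14, 2]

Euclidean algorithm steps:
60 = 2 × 29 + 2
29 = 14 × 2 + 1
2 = 2 × 1 + 0
Continued fraction: [2; 14, 2]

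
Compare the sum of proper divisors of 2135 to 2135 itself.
deficient

Proper divisors of 2135: sum = 1 + 5 + 7 + 35 + 61 + 305 + 427 = 841
Since 841 < 2135, 2135 is deficient.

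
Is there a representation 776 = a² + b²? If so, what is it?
10² + 26² (a=10, b=26)

Factorization: 776 = 2^3 × 97
By Fermat: n is sum of two squares iff every prime p ≡ 3 (mod 4) appears to even power.
All primes ≡ 3 (mod 4) appear to even power.
Search a = 0, 1, 2, … for 776 - a² a perfect square: first hit at a = 10: 776 - 100 = 676 = 26².
776 = 10² + 26² = 100 + 676 ✓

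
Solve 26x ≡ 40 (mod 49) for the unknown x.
x ≡ 43 (mod 49)

gcd(26, 49) = 1, which divides 40, so solutions exist.
Find 26^(-1) mod 49 by the extended Euclidean algorithm:
49 = 1 × 26 + 23  ⟹  23 = (1)·49 + (-1)·26
26 = 1 × 23 + 3  ⟹  3 = (-1)·49 + (2)·26
23 = 7 × 3 + 2  ⟹  2 = (8)·49 + (-15)·26
3 = 1 × 2 + 1  ⟹  1 = (-9)·49 + (17)·26
So (17)·26 ≡ 1 (mod 49), i.e. 26^(-1) ≡ 17 (mod 49).
x ≡ 17 × 40 = 680 ≡ 43 (mod 49).
Check: 26 × 43 = 1118 ≡ 40 (mod 49).
Unique solution: x ≡ 43 (mod 49)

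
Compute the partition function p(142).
18440293320

p(n) counts ways to write n as a sum of positive integers (order ignored).
Euler's pentagonal recurrence: p(k) = p(k-1) + p(k-2) - p(k-5) - p(k-7) + p(k-12) + p(k-15) - ... (offsets j(3j∓1)/2, signs ++--, p(0)=1, p(<0)=0).
DP table for k = 0..141: p(0)=1, p(1)=1, p(2)=2, p(3)=3, p(4)=5, p(5)=7, p(6)=11, p(7)=15, p(8)=22, p(9)=30, p(10)=42, p(11)=56, p(12)=77, p(13)=101, p(14)=135, p(15)=176, p(16)=231, p(17)=297, p(18)=385, p(19)=490, p(20)=627, p(21)=792, p(22)=1002, p(23)=1255, p(24)=1575, p(25)=1958, p(26)=2436, p(27)=3010, p(28)=3718, p(29)=4565, p(30)=5604, p(31)=6842, p(32)=8349, p(33)=10143, p(34)=12310, p(35)=14883, p(36)=17977, p(37)=21637, p(38)=26015, p(39)=31185, p(40)=37338, p(41)=44583, p(42)=53174, p(43)=63261, p(44)=75175, p(45)=89134, p(46)=105558, p(47)=124754, p(48)=147273, p(49)=173525, p(50)=204226, p(51)=239943, p(52)=281589, p(53)=329931, p(54)=386155, p(55)=451276, p(56)=526823, p(57)=614154, p(58)=715220, p(59)=831820, p(60)=966467, p(61)=1121505, p(62)=1300156, p(63)=1505499, p(64)=1741630, p(65)=2012558, p(66)=2323520, p(67)=2679689, p(68)=3087735, p(69)=3554345, p(70)=4087968, p(71)=4697205, p(72)=5392783, p(73)=6185689, p(74)=7089500, p(75)=8118264, p(76)=9289091, p(77)=10619863, p(78)=12132164, p(79)=13848650, p(80)=15796476, p(81)=18004327, p(82)=20506255, p(83)=23338469, p(84)=26543660, p(85)=30167357, p(86)=34262962, p(87)=38887673, p(88)=44108109, p(89)=49995925, p(90)=56634173, p(91)=64112359, p(92)=72533807, p(93)=82010177, p(94)=92669720, p(95)=104651419, p(96)=118114304, p(97)=133230930, p(98)=150198136, p(99)=169229875, p(100)=190569292, p(101)=214481126, p(102)=241265379, p(103)=271248950, p(104)=304801365, p(105)=342325709, p(106)=384276336, p(107)=431149389, p(108)=483502844, p(109)=541946240, p(110)=607163746, p(111)=679903203, p(112)=761002156, p(113)=851376628, p(114)=952050665, p(115)=1064144451, p(116)=1188908248, p(117)=1327710076, p(118)=1482074143, p(119)=1653668665, p(120)=1844349560, p(121)=2056148051, p(122)=2291320912, p(123)=2552338241, p(124)=2841940500, p(125)=3163127352, p(126)=3519222692, p(127)=3913864295, p(128)=4351078600, p(129)=4835271870, p(130)=5371315400, p(131)=5964539504, p(132)=6620830889, p(133)=7346629512, p(134)=8149040695, p(135)=9035836076, p(136)=10015581680, p(137)=11097645016, p(138)=12292341831, p(139)=13610949895, p(140)=15065878135, p(141)=16670689208.
Final step: p(142) = p(141) + p(140) - p(137) - p(135) + p(130) + p(127) - p(120) - p(116) + p(107) + p(102) - p(91) - p(85) + p(72) + p(65) - p(50) - p(42) + p(25) + p(16)
= 16670689208 + 15065878135 - 11097645016 - 9035836076 + 5371315400 + 3913864295 - 1844349560 - 1188908248 + 431149389 + 241265379 - 64112359 - 30167357 + 5392783 + 2012558 - 204226 - 53174 + 1958 + 231
= 18440293320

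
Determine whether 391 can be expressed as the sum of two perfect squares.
Not possible

Factorization: 391 = 17 × 23
By Fermat: n is sum of two squares iff every prime p ≡ 3 (mod 4) appears to even power.
Prime(s) ≡ 3 (mod 4) with odd exponent: [(23, 1)]
Therefore 391 cannot be expressed as a² + b².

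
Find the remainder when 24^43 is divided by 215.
24

Repeated squaring. Binary of 43 = 101011.
24^1 ≡ 24 (mod 215); 24^2 ≡ 146 (mod 215); 24^4 ≡ 31 (mod 215); 24^8 ≡ 101 (mod 215); 24^16 ≡ 96 (mod 215); 24^32 ≡ 186 (mod 215)
24^43 = 24^1 × 24^2 × 24^8 × 24^32 ≡ 24 (mod 215)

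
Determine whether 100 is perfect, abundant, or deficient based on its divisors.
abundant

Proper divisors of 100: sum = 1 + 2 + 4 + 5 + 10 + 20 + 25 + 50 = 117
Since 117 > 100, 100 is abundant.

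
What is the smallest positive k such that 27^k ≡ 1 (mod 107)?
53

107 is prime, so ord(27) divides φ(107) = 106.
Divisors of 106: 1, 2, 53, 106.
Repeated squaring: 27^1 ≡ 27, 27^2 ≡ 87, 27^4 ≡ 79, 27^8 ≡ 35, 27^16 ≡ 48, 27^32 ≡ 57, 27^64 ≡ 39 (mod 107).
Test 27^d mod 107 for each divisor d in increasing order:
27^1 ≡ 27
27^2 ≡ 87
27^53 = 27^32·27^16·27^4·27^1 ≡ 1  ← first divisor giving 1
The order is 53.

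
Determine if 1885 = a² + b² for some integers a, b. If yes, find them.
6² + 43² (a=6, b=43)

Factorization: 1885 = 5 × 13 × 29
By Fermat: n is sum of two squares iff every prime p ≡ 3 (mod 4) appears to even power.
All primes ≡ 3 (mod 4) appear to even power.
Search a = 0, 1, 2, … for 1885 - a² a perfect square: first hit at a = 6: 1885 - 36 = 1849 = 43².
1885 = 6² + 43² = 36 + 1849 ✓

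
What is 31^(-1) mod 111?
43

gcd(31, 111) = 1, so the inverse exists.
Extended Euclidean algorithm on (111, 31):
111 = 3 × 31 + 18  ⟹  18 = (1)·111 + (-3)·31
31 = 1 × 18 + 13  ⟹  13 = (-1)·111 + (4)·31
18 = 1 × 13 + 5  ⟹  5 = (2)·111 + (-7)·31
13 = 2 × 5 + 3  ⟹  3 = (-5)·111 + (18)·31
5 = 1 × 3 + 2  ⟹  2 = (7)·111 + (-25)·31
3 = 1 × 2 + 1  ⟹  1 = (-12)·111 + (43)·31
So (43)·31 ≡ 1 (mod 111), i.e. 31^(-1) ≡ 43 (mod 111).
Check: 31 × 43 = 1333 ≡ 1 (mod 111)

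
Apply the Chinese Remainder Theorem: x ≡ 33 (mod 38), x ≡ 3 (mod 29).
641

Using Chinese Remainder Theorem:
M = 38 × 29 = 1102
M1 = 29, M2 = 38
y1 = 29^(-1) mod 38 = 21
y2 = 38^(-1) mod 29 = 13
x = (33×29×21 + 3×38×13) mod 1102 = 641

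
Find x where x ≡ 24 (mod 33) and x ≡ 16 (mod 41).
57

Using Chinese Remainder Theorem:
M = 33 × 41 = 1353
M1 = 41, M2 = 33
y1 = 41^(-1) mod 33 = 29
y2 = 33^(-1) mod 41 = 5
x = (24×41×29 + 16×33×5) mod 1353 = 57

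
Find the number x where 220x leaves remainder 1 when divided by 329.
166

gcd(220, 329) = 1, so the inverse exists.
Extended Euclidean algorithm on (329, 220):
329 = 1 × 220 + 109  ⟹  109 = (1)·329 + (-1)·220
220 = 2 × 109 + 2  ⟹  2 = (-2)·329 + (3)·220
109 = 54 × 2 + 1  ⟹  1 = (109)·329 + (-163)·220
So (-163)·220 ≡ 1 (mod 329), i.e. 220^(-1) ≡ -163 ≡ 166 (mod 329).
Check: 220 × 166 = 36520 ≡ 1 (mod 329)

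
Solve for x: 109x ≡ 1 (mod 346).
273

gcd(109, 346) = 1, so the inverse exists.
Extended Euclidean algorithm on (346, 109):
346 = 3 × 109 + 19  ⟹  19 = (1)·346 + (-3)·109
109 = 5 × 19 + 14  ⟹  14 = (-5)·346 + (16)·109
19 = 1 × 14 + 5  ⟹  5 = (6)·346 + (-19)·109
14 = 2 × 5 + 4  ⟹  4 = (-17)·346 + (54)·109
5 = 1 × 4 + 1  ⟹  1 = (23)·346 + (-73)·109
So (-73)·109 ≡ 1 (mod 346), i.e. 109^(-1) ≡ -73 ≡ 273 (mod 346).
Check: 109 × 273 = 29757 ≡ 1 (mod 346)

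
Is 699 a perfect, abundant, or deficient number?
deficient

Proper divisors of 699: sum = 1 + 3 + 233 = 237
Since 237 < 699, 699 is deficient.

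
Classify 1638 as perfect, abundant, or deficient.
abundant

Proper divisors of 1638: sum = 1 + 2 + 3 + 6 + 7 + 9 + 13 + 14 + ... + 234 + 273 + 546 + 819 (23 divisors) = 2730
Since 2730 > 1638, 1638 is abundant.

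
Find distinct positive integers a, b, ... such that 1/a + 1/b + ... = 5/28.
1/6 + 1/84

Greedy algorithm:
5/28: ceiling(28/5) = 6, use 1/6
1/84: ceiling(84/1) = 84, use 1/84
Result: 5/28 = 1/6 + 1/84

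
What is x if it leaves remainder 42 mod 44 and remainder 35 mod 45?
350

Using Chinese Remainder Theorem:
M = 44 × 45 = 1980
M1 = 45, M2 = 44
y1 = 45^(-1) mod 44 = 1
y2 = 44^(-1) mod 45 = 44
x = (42×45×1 + 35×44×44) mod 1980 = 350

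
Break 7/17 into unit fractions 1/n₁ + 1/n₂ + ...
1/3 + 1/13 + 1/663

Greedy algorithm:
7/17: ceiling(17/7) = 3, use 1/3
4/51: ceiling(51/4) = 13, use 1/13
1/663: ceiling(663/1) = 663, use 1/663
Result: 7/17 = 1/3 + 1/13 + 1/663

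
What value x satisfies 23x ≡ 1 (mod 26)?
17

gcd(23, 26) = 1, so the inverse exists.
Extended Euclidean algorithm on (26, 23):
26 = 1 × 23 + 3  ⟹  3 = (1)·26 + (-1)·23
23 = 7 × 3 + 2  ⟹  2 = (-7)·26 + (8)·23
3 = 1 × 2 + 1  ⟹  1 = (8)·26 + (-9)·23
So (-9)·23 ≡ 1 (mod 26), i.e. 23^(-1) ≡ -9 ≡ 17 (mod 26).
Check: 23 × 17 = 391 ≡ 1 (mod 26)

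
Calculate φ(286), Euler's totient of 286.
120

286 = 2 × 11 × 13
φ(n) = n × ∏(1 - 1/p) for each prime p dividing n
φ(286) = 286 × (1 - 1/2) × (1 - 1/11) × (1 - 1/13) = 120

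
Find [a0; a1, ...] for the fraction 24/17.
[1; 2, 2, 3]

Euclidean algorithm steps:
24 = 1 × 17 + 7
17 = 2 × 7 + 3
7 = 2 × 3 + 1
3 = 3 × 1 + 0
Continued fraction: [1; 2, 2, 3]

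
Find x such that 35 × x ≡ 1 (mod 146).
121

gcd(35, 146) = 1, so the inverse exists.
Extended Euclidean algorithm on (146, 35):
146 = 4 × 35 + 6  ⟹  6 = (1)·146 + (-4)·35
35 = 5 × 6 + 5  ⟹  5 = (-5)·146 + (21)·35
6 = 1 × 5 + 1  ⟹  1 = (6)·146 + (-25)·35
So (-25)·35 ≡ 1 (mod 146), i.e. 35^(-1) ≡ -25 ≡ 121 (mod 146).
Check: 35 × 121 = 4235 ≡ 1 (mod 146)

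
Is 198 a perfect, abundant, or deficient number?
abundant

Proper divisors of 198: sum = 1 + 2 + 3 + 6 + 9 + 11 + 18 + 22 + 33 + 66 + 99 = 270
Since 270 > 198, 198 is abundant.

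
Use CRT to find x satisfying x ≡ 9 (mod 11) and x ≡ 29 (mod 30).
119

Using Chinese Remainder Theorem:
M = 11 × 30 = 330
M1 = 30, M2 = 11
y1 = 30^(-1) mod 11 = 7
y2 = 11^(-1) mod 30 = 11
x = (9×30×7 + 29×11×11) mod 330 = 119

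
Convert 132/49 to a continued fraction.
[2; 1, 2, 3, 1, 3]

Euclidean algorithm steps:
132 = 2 × 49 + 34
49 = 1 × 34 + 15
34 = 2 × 15 + 4
15 = 3 × 4 + 3
4 = 1 × 3 + 1
3 = 3 × 1 + 0
Continued fraction: [2; 1, 2, 3, 1, 3]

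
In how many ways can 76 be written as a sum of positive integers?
9289091

p(n) counts ways to write n as a sum of positive integers (order ignored).
Euler's pentagonal recurrence: p(k) = p(k-1) + p(k-2) - p(k-5) - p(k-7) + p(k-12) + p(k-15) - ... (offsets j(3j∓1)/2, signs ++--, p(0)=1, p(<0)=0).
DP table for k = 0..75: p(0)=1, p(1)=1, p(2)=2, p(3)=3, p(4)=5, p(5)=7, p(6)=11, p(7)=15, p(8)=22, p(9)=30, p(10)=42, p(11)=56, p(12)=77, p(13)=101, p(14)=135, p(15)=176, p(16)=231, p(17)=297, p(18)=385, p(19)=490, p(20)=627, p(21)=792, p(22)=1002, p(23)=1255, p(24)=1575, p(25)=1958, p(26)=2436, p(27)=3010, p(28)=3718, p(29)=4565, p(30)=5604, p(31)=6842, p(32)=8349, p(33)=10143, p(34)=12310, p(35)=14883, p(36)=17977, p(37)=21637, p(38)=26015, p(39)=31185, p(40)=37338, p(41)=44583, p(42)=53174, p(43)=63261, p(44)=75175, p(45)=89134, p(46)=105558, p(47)=124754, p(48)=147273, p(49)=173525, p(50)=204226, p(51)=239943, p(52)=281589, p(53)=329931, p(54)=386155, p(55)=451276, p(56)=526823, p(57)=614154, p(58)=715220, p(59)=831820, p(60)=966467, p(61)=1121505, p(62)=1300156, p(63)=1505499, p(64)=1741630, p(65)=2012558, p(66)=2323520, p(67)=2679689, p(68)=3087735, p(69)=3554345, p(70)=4087968, p(71)=4697205, p(72)=5392783, p(73)=6185689, p(74)=7089500, p(75)=8118264.
Final step: p(76) = p(75) + p(74) - p(71) - p(69) + p(64) + p(61) - p(54) - p(50) + p(41) + p(36) - p(25) - p(19) + p(6)
= 8118264 + 7089500 - 4697205 - 3554345 + 1741630 + 1121505 - 386155 - 204226 + 44583 + 17977 - 1958 - 490 + 11
= 9289091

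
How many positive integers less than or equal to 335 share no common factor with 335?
264

335 = 5 × 67
φ(n) = n × ∏(1 - 1/p) for each prime p dividing n
φ(335) = 335 × (1 - 1/5) × (1 - 1/67) = 264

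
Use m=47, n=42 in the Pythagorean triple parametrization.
(445, 3948, 3973)

Euclid's formula: a = m² - n², b = 2mn, c = m² + n²
m = 47, n = 42
a = 47² - 42² = 2209 - 1764 = 445
b = 2 × 47 × 42 = 3948
c = 47² + 42² = 2209 + 1764 = 3973
Verification: 445² + 3948² = 198025 + 15586704 = 15784729 = 3973² ✓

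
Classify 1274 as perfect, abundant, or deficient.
deficient

Proper divisors of 1274: sum = 1 + 2 + 7 + 13 + 14 + 26 + 49 + 91 + 98 + 182 + 637 = 1120
Since 1120 < 1274, 1274 is deficient.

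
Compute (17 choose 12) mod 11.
6

Using Lucas' theorem:
Write n=17 and k=12 in base 11:
n in base 11: [1, 6]
k in base 11: [1, 1]
C(17,12) mod 11 = ∏ C(n_i, k_i) mod 11
Digit binomials (mod 11): C(1,1) = 1; C(6,1) = 6
Product: 1 × 6 = 6 ≡ 6 (mod 11)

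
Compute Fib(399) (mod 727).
701

Matrix identity: Q^n = [[F_(n+1), F_n], [F_n, F_(n-1)]] with Q = [[1,1],[1,0]].
n = 399 = 110001111₂. Square-and-multiply, entries mod 727:
Q^1 = [[1,1],[1,0]]
Q^3 = (Q^1)²·Q = [[3,2],[2,1]]
Q^6 = (Q^3)² = [[13,8],[8,5]]
Q^12 = (Q^6)² = [[233,144],[144,89]]
Q^24 = (Q^12)² = [[144,567],[567,304]]
Q^49 = (Q^24)²·Q = [[101,535],[535,293]]
Q^99 = (Q^49)²·Q = [[497,537],[537,687]]
Q^199 = (Q^99)²·Q = [[716,306],[306,410]]
Q^399 = (Q^199)²·Q = [[659,701],[701,685]]
F_399 mod 727 = Q^399[0][1] = 701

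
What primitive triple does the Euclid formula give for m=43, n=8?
(1785, 688, 1913)

Euclid's formula: a = m² - n², b = 2mn, c = m² + n²
m = 43, n = 8
a = 43² - 8² = 1849 - 64 = 1785
b = 2 × 43 × 8 = 688
c = 43² + 8² = 1849 + 64 = 1913
Verification: 1785² + 688² = 3186225 + 473344 = 3659569 = 1913² ✓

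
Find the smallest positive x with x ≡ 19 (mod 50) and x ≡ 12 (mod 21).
369

Using Chinese Remainder Theorem:
M = 50 × 21 = 1050
M1 = 21, M2 = 50
y1 = 21^(-1) mod 50 = 31
y2 = 50^(-1) mod 21 = 8
x = (19×21×31 + 12×50×8) mod 1050 = 369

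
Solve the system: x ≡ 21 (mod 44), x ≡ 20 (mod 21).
461

Using Chinese Remainder Theorem:
M = 44 × 21 = 924
M1 = 21, M2 = 44
y1 = 21^(-1) mod 44 = 21
y2 = 44^(-1) mod 21 = 11
x = (21×21×21 + 20×44×11) mod 924 = 461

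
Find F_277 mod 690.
227

Matrix identity: Q^n = [[F_(n+1), F_n], [F_n, F_(n-1)]] with Q = [[1,1],[1,0]].
n = 277 = 100010101₂. Square-and-multiply, entries mod 690:
Q^1 = [[1,1],[1,0]]
Q^2 = (Q^1)² = [[2,1],[1,1]]
Q^4 = (Q^2)² = [[5,3],[3,2]]
Q^8 = (Q^4)² = [[34,21],[21,13]]
Q^17 = (Q^8)²·Q = [[514,217],[217,297]]
Q^34 = (Q^17)² = [[95,37],[37,58]]
Q^69 = (Q^34)²·Q = [[185,44],[44,141]]
Q^138 = (Q^69)² = [[281,544],[544,427]]
Q^277 = (Q^138)²·Q = [[359,227],[227,132]]
F_277 mod 690 = Q^277[0][1] = 227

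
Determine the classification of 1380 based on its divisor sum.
abundant

Proper divisors of 1380: sum = 1 + 2 + 3 + 4 + 5 + 6 + 10 + 12 + ... + 276 + 345 + 460 + 690 (23 divisors) = 2652
Since 2652 > 1380, 1380 is abundant.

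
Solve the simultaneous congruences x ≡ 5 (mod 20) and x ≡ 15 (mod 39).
405

Using Chinese Remainder Theorem:
M = 20 × 39 = 780
M1 = 39, M2 = 20
y1 = 39^(-1) mod 20 = 19
y2 = 20^(-1) mod 39 = 2
x = (5×39×19 + 15×20×2) mod 780 = 405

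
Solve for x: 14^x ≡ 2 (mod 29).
13

Baby-step giant-step with step n = ⌈√29⌉ = 6.
Baby steps 14^j mod 29 (j:value) for j=0..5: 0:1, 1:14, 2:22, 3:18, 4:20, 5:19.
Giant-step multiplier: 14^(-6) ≡ 14^(28-6) = 14^22 ≡ 6 (mod 29).
Giant steps γ_i = 2·6^i mod 29: γ_0=2, γ_1=12, γ_2=14 (in table at j=1).
x = i·n + j = 2·6 + 1 = 13.
Check: 14^13 ≡ 2 (mod 29).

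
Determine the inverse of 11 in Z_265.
241

gcd(11, 265) = 1, so the inverse exists.
Extended Euclidean algorithm on (265, 11):
265 = 24 × 11 + 1  ⟹  1 = (1)·265 + (-24)·11
So (-24)·11 ≡ 1 (mod 265), i.e. 11^(-1) ≡ -24 ≡ 241 (mod 265).
Check: 11 × 241 = 2651 ≡ 1 (mod 265)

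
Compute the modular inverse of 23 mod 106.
83

gcd(23, 106) = 1, so the inverse exists.
Extended Euclidean algorithm on (106, 23):
106 = 4 × 23 + 14  ⟹  14 = (1)·106 + (-4)·23
23 = 1 × 14 + 9  ⟹  9 = (-1)·106 + (5)·23
14 = 1 × 9 + 5  ⟹  5 = (2)·106 + (-9)·23
9 = 1 × 5 + 4  ⟹  4 = (-3)·106 + (14)·23
5 = 1 × 4 + 1  ⟹  1 = (5)·106 + (-23)·23
So (-23)·23 ≡ 1 (mod 106), i.e. 23^(-1) ≡ -23 ≡ 83 (mod 106).
Check: 23 × 83 = 1909 ≡ 1 (mod 106)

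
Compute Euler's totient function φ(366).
120

366 = 2 × 3 × 61
φ(n) = n × ∏(1 - 1/p) for each prime p dividing n
φ(366) = 366 × (1 - 1/2) × (1 - 1/3) × (1 - 1/61) = 120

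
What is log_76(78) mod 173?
34

Baby-step giant-step with step n = ⌈√173⌉ = 14.
Baby steps 76^j mod 173 (j:value) for j=0..13: 0:1, 1:76, 2:67, 3:75, 4:164, 5:8, 6:89, 7:17, 8:81, 9:101, 10:64, 11:20, 12:136, 13:129.
Giant-step multiplier: 76^(-14) ≡ 76^(172-14) = 76^158 ≡ 88 (mod 173).
Giant steps γ_i = 78·88^i mod 173: γ_0=78, γ_1=117, γ_2=89 (in table at j=6).
x = i·n + j = 2·14 + 6 = 34.
Check: 76^34 ≡ 78 (mod 173).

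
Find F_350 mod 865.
520

Matrix identity: Q^n = [[F_(n+1), F_n], [F_n, F_(n-1)]] with Q = [[1,1],[1,0]].
n = 350 = 101011110₂. Square-and-multiply, entries mod 865:
Q^1 = [[1,1],[1,0]]
Q^2 = (Q^1)² = [[2,1],[1,1]]
Q^5 = (Q^2)²·Q = [[8,5],[5,3]]
Q^10 = (Q^5)² = [[89,55],[55,34]]
Q^21 = (Q^10)²·Q = [[411,566],[566,710]]
Q^43 = (Q^21)²·Q = [[128,552],[552,441]]
Q^87 = (Q^43)²·Q = [[266,173],[173,93]]
Q^175 = (Q^87)²·Q = [[172,345],[345,692]]
Q^350 = (Q^175)² = [[694,520],[520,174]]
F_350 mod 865 = Q^350[0][1] = 520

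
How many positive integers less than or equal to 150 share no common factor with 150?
40

150 = 2 × 3 × 5^2
φ(n) = n × ∏(1 - 1/p) for each prime p dividing n
φ(150) = 150 × (1 - 1/2) × (1 - 1/3) × (1 - 1/5) = 40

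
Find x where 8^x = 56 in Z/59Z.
7

Baby-step giant-step with step n = ⌈√59⌉ = 8.
Baby steps 8^j mod 59 (j:value) for j=0..7: 0:1, 1:8, 2:5, 3:40, 4:25, 5:23, 6:7, 7:56.
h = 56 is already in the table at j=7, so x = 7.
Check: 8^7 ≡ 56 (mod 59).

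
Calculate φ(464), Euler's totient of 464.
224

464 = 2^4 × 29
φ(n) = n × ∏(1 - 1/p) for each prime p dividing n
φ(464) = 464 × (1 - 1/2) × (1 - 1/29) = 224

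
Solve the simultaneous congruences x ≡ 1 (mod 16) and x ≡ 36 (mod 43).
337

Using Chinese Remainder Theorem:
M = 16 × 43 = 688
M1 = 43, M2 = 16
y1 = 43^(-1) mod 16 = 3
y2 = 16^(-1) mod 43 = 35
x = (1×43×3 + 36×16×35) mod 688 = 337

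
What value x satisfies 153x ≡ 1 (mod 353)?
30

gcd(153, 353) = 1, so the inverse exists.
Extended Euclidean algorithm on (353, 153):
353 = 2 × 153 + 47  ⟹  47 = (1)·353 + (-2)·153
153 = 3 × 47 + 12  ⟹  12 = (-3)·353 + (7)·153
47 = 3 × 12 + 11  ⟹  11 = (10)·353 + (-23)·153
12 = 1 × 11 + 1  ⟹  1 = (-13)·353 + (30)·153
So (30)·153 ≡ 1 (mod 353), i.e. 153^(-1) ≡ 30 (mod 353).
Check: 153 × 30 = 4590 ≡ 1 (mod 353)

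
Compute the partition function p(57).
614154

p(n) counts ways to write n as a sum of positive integers (order ignored).
Euler's pentagonal recurrence: p(k) = p(k-1) + p(k-2) - p(k-5) - p(k-7) + p(k-12) + p(k-15) - ... (offsets j(3j∓1)/2, signs ++--, p(0)=1, p(<0)=0).
DP table for k = 0..56: p(0)=1, p(1)=1, p(2)=2, p(3)=3, p(4)=5, p(5)=7, p(6)=11, p(7)=15, p(8)=22, p(9)=30, p(10)=42, p(11)=56, p(12)=77, p(13)=101, p(14)=135, p(15)=176, p(16)=231, p(17)=297, p(18)=385, p(19)=490, p(20)=627, p(21)=792, p(22)=1002, p(23)=1255, p(24)=1575, p(25)=1958, p(26)=2436, p(27)=3010, p(28)=3718, p(29)=4565, p(30)=5604, p(31)=6842, p(32)=8349, p(33)=10143, p(34)=12310, p(35)=14883, p(36)=17977, p(37)=21637, p(38)=26015, p(39)=31185, p(40)=37338, p(41)=44583, p(42)=53174, p(43)=63261, p(44)=75175, p(45)=89134, p(46)=105558, p(47)=124754, p(48)=147273, p(49)=173525, p(50)=204226, p(51)=239943, p(52)=281589, p(53)=329931, p(54)=386155, p(55)=451276, p(56)=526823.
Final step: p(57) = p(56) + p(55) - p(52) - p(50) + p(45) + p(42) - p(35) - p(31) + p(22) + p(17) - p(6) - p(0)
= 526823 + 451276 - 281589 - 204226 + 89134 + 53174 - 14883 - 6842 + 1002 + 297 - 11 - 1
= 614154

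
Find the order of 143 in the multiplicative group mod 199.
198

199 is prime, so ord(143) divides φ(199) = 198.
Divisors of 198: 1, 2, 3, 6, 9, 11, 18, 22, 33, 66, 99, 198.
Repeated squaring: 143^1 ≡ 143, 143^2 ≡ 151, 143^4 ≡ 115, 143^8 ≡ 91, 143^16 ≡ 122, 143^32 ≡ 158, 143^64 ≡ 89, 143^128 ≡ 160 (mod 199).
Test 143^d mod 199 for each divisor d in increasing order:
143^1 ≡ 143
143^2 ≡ 151
143^3 = 143^2·143^1 ≡ 101
143^6 = 143^4·143^2 ≡ 52
143^9 = 143^8·143^1 ≡ 78
143^11 = 143^8·143^2·143^1 ≡ 37
143^18 = 143^16·143^2 ≡ 114
143^22 = 143^16·143^4·143^2 ≡ 175
143^33 = 143^32·143^1 ≡ 107
143^66 = 143^64·143^2 ≡ 106
143^99 = 143^64·143^32·143^2·143^1 ≡ 198
143^198 = 143^128·143^64·143^4·143^2 ≡ 1  ← first divisor giving 1
The order is 198.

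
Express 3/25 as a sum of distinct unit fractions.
1/9 + 1/113 + 1/25425

Greedy algorithm:
3/25: ceiling(25/3) = 9, use 1/9
2/225: ceiling(225/2) = 113, use 1/113
1/25425: ceiling(25425/1) = 25425, use 1/25425
Result: 3/25 = 1/9 + 1/113 + 1/25425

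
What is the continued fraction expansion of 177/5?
[35; 2, 2]

Euclidean algorithm steps:
177 = 35 × 5 + 2
5 = 2 × 2 + 1
2 = 2 × 1 + 0
Continued fraction: [35; 2, 2]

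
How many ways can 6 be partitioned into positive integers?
11

p(n) counts ways to write n as a sum of positive integers (order ignored).
Examples: 6; 5 + 1; 4 + 2; 4 + 1 + 1; 3 + 3; ... (11 total)
p(6) = 11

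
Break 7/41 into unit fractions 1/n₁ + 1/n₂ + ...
1/6 + 1/246

Greedy algorithm:
7/41: ceiling(41/7) = 6, use 1/6
1/246: ceiling(246/1) = 246, use 1/246
Result: 7/41 = 1/6 + 1/246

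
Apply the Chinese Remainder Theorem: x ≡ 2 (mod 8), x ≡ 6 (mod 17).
74

Using Chinese Remainder Theorem:
M = 8 × 17 = 136
M1 = 17, M2 = 8
y1 = 17^(-1) mod 8 = 1
y2 = 8^(-1) mod 17 = 15
x = (2×17×1 + 6×8×15) mod 136 = 74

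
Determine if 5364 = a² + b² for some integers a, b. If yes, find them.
42² + 60² (a=42, b=60)

Factorization: 5364 = 2^2 × 3^2 × 149
By Fermat: n is sum of two squares iff every prime p ≡ 3 (mod 4) appears to even power.
All primes ≡ 3 (mod 4) appear to even power.
Search a = 0, 1, 2, … for 5364 - a² a perfect square: first hit at a = 42: 5364 - 1764 = 3600 = 60².
5364 = 42² + 60² = 1764 + 3600 ✓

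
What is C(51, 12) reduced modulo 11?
6

Using Lucas' theorem:
Write n=51 and k=12 in base 11:
n in base 11: [4, 7]
k in base 11: [1, 1]
C(51,12) mod 11 = ∏ C(n_i, k_i) mod 11
Digit binomials (mod 11): C(4,1) = 4; C(7,1) = 7
Product: 4 × 7 = 28 ≡ 6 (mod 11)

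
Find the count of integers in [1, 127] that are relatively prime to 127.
126

127 = 127
φ(n) = n × ∏(1 - 1/p) for each prime p dividing n
φ(127) = 127 × (1 - 1/127) = 126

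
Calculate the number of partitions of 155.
66493182097

p(n) counts ways to write n as a sum of positive integers (order ignored).
Euler's pentagonal recurrence: p(k) = p(k-1) + p(k-2) - p(k-5) - p(k-7) + p(k-12) + p(k-15) - ... (offsets j(3j∓1)/2, signs ++--, p(0)=1, p(<0)=0).
DP table for k = 0..154: p(0)=1, p(1)=1, p(2)=2, p(3)=3, p(4)=5, p(5)=7, p(6)=11, p(7)=15, p(8)=22, p(9)=30, p(10)=42, p(11)=56, p(12)=77, p(13)=101, p(14)=135, p(15)=176, p(16)=231, p(17)=297, p(18)=385, p(19)=490, p(20)=627, p(21)=792, p(22)=1002, p(23)=1255, p(24)=1575, p(25)=1958, p(26)=2436, p(27)=3010, p(28)=3718, p(29)=4565, p(30)=5604, p(31)=6842, p(32)=8349, p(33)=10143, p(34)=12310, p(35)=14883, p(36)=17977, p(37)=21637, p(38)=26015, p(39)=31185, p(40)=37338, p(41)=44583, p(42)=53174, p(43)=63261, p(44)=75175, p(45)=89134, p(46)=105558, p(47)=124754, p(48)=147273, p(49)=173525, p(50)=204226, p(51)=239943, p(52)=281589, p(53)=329931, p(54)=386155, p(55)=451276, p(56)=526823, p(57)=614154, p(58)=715220, p(59)=831820, p(60)=966467, p(61)=1121505, p(62)=1300156, p(63)=1505499, p(64)=1741630, p(65)=2012558, p(66)=2323520, p(67)=2679689, p(68)=3087735, p(69)=3554345, p(70)=4087968, p(71)=4697205, p(72)=5392783, p(73)=6185689, p(74)=7089500, p(75)=8118264, p(76)=9289091, p(77)=10619863, p(78)=12132164, p(79)=13848650, p(80)=15796476, p(81)=18004327, p(82)=20506255, p(83)=23338469, p(84)=26543660, p(85)=30167357, p(86)=34262962, p(87)=38887673, p(88)=44108109, p(89)=49995925, p(90)=56634173, p(91)=64112359, p(92)=72533807, p(93)=82010177, p(94)=92669720, p(95)=104651419, p(96)=118114304, p(97)=133230930, p(98)=150198136, p(99)=169229875, p(100)=190569292, p(101)=214481126, p(102)=241265379, p(103)=271248950, p(104)=304801365, p(105)=342325709, p(106)=384276336, p(107)=431149389, p(108)=483502844, p(109)=541946240, p(110)=607163746, p(111)=679903203, p(112)=761002156, p(113)=851376628, p(114)=952050665, p(115)=1064144451, p(116)=1188908248, p(117)=1327710076, p(118)=1482074143, p(119)=1653668665, p(120)=1844349560, p(121)=2056148051, p(122)=2291320912, p(123)=2552338241, p(124)=2841940500, p(125)=3163127352, p(126)=3519222692, p(127)=3913864295, p(128)=4351078600, p(129)=4835271870, p(130)=5371315400, p(131)=5964539504, p(132)=6620830889, p(133)=7346629512, p(134)=8149040695, p(135)=9035836076, p(136)=10015581680, p(137)=11097645016, p(138)=12292341831, p(139)=13610949895, p(140)=15065878135, p(141)=16670689208, p(142)=18440293320, p(143)=20390982757, p(144)=22540654445, p(145)=24908858009, p(146)=27517052599, p(147)=30388671978, p(148)=33549419497, p(149)=37027355200, p(150)=40853235313, p(151)=45060624582, p(152)=49686288421, p(153)=54770336324, p(154)=60356673280.
Final step: p(155) = p(154) + p(153) - p(150) - p(148) + p(143) + p(140) - p(133) - p(129) + p(120) + p(115) - p(104) - p(98) + p(85) + p(78) - p(63) - p(55) + p(38) + p(29) - p(10) - p(0)
= 60356673280 + 54770336324 - 40853235313 - 33549419497 + 20390982757 + 15065878135 - 7346629512 - 4835271870 + 1844349560 + 1064144451 - 304801365 - 150198136 + 30167357 + 12132164 - 1505499 - 451276 + 26015 + 4565 - 42 - 1
= 66493182097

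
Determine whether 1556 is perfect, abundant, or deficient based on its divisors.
deficient

Proper divisors of 1556: sum = 1 + 2 + 4 + 389 + 778 = 1174
Since 1174 < 1556, 1556 is deficient.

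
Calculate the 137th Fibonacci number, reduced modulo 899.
698

Matrix identity: Q^n = [[F_(n+1), F_n], [F_n, F_(n-1)]] with Q = [[1,1],[1,0]].
n = 137 = 10001001₂. Square-and-multiply, entries mod 899:
Q^1 = [[1,1],[1,0]]
Q^2 = (Q^1)² = [[2,1],[1,1]]
Q^4 = (Q^2)² = [[5,3],[3,2]]
Q^8 = (Q^4)² = [[34,21],[21,13]]
Q^17 = (Q^8)²·Q = [[786,698],[698,88]]
Q^34 = (Q^17)² = [[129,530],[530,498]]
Q^68 = (Q^34)² = [[871,579],[579,292]]
Q^137 = (Q^68)²·Q = [[724,698],[698,26]]
F_137 mod 899 = Q^137[0][1] = 698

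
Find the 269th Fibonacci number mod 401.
289

Matrix identity: Q^n = [[F_(n+1), F_n], [F_n, F_(n-1)]] with Q = [[1,1],[1,0]].
n = 269 = 100001101₂. Square-and-multiply, entries mod 401:
Q^1 = [[1,1],[1,0]]
Q^2 = (Q^1)² = [[2,1],[1,1]]
Q^4 = (Q^2)² = [[5,3],[3,2]]
Q^8 = (Q^4)² = [[34,21],[21,13]]
Q^16 = (Q^8)² = [[394,185],[185,209]]
Q^33 = (Q^16)²·Q = [[266,189],[189,77]]
Q^67 = (Q^33)²·Q = [[77,212],[212,266]]
Q^134 = (Q^67)² = [[347,135],[135,212]]
Q^269 = (Q^134)²·Q = [[366,289],[289,77]]
F_269 mod 401 = Q^269[0][1] = 289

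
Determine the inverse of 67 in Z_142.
53

gcd(67, 142) = 1, so the inverse exists.
Extended Euclidean algorithm on (142, 67):
142 = 2 × 67 + 8  ⟹  8 = (1)·142 + (-2)·67
67 = 8 × 8 + 3  ⟹  3 = (-8)·142 + (17)·67
8 = 2 × 3 + 2  ⟹  2 = (17)·142 + (-36)·67
3 = 1 × 2 + 1  ⟹  1 = (-25)·142 + (53)·67
So (53)·67 ≡ 1 (mod 142), i.e. 67^(-1) ≡ 53 (mod 142).
Check: 67 × 53 = 3551 ≡ 1 (mod 142)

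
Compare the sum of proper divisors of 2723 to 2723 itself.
deficient

Proper divisors of 2723: sum = 1 + 7 + 389 = 397
Since 397 < 2723, 2723 is deficient.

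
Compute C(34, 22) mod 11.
3

Using Lucas' theorem:
Write n=34 and k=22 in base 11:
n in base 11: [3, 1]
k in base 11: [2, 0]
C(34,22) mod 11 = ∏ C(n_i, k_i) mod 11
Digit binomials (mod 11): C(3,2) = 3; C(1,0) = 1
Product: 3 × 1 = 3 ≡ 3 (mod 11)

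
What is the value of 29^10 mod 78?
55

Repeated squaring. Binary of 10 = 1010.
29^1 ≡ 29 (mod 78); 29^2 ≡ 61 (mod 78); 29^4 ≡ 55 (mod 78); 29^8 ≡ 61 (mod 78)
29^10 = 29^2 × 29^8 ≡ 55 (mod 78)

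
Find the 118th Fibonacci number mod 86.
33

Matrix identity: Q^n = [[F_(n+1), F_n], [F_n, F_(n-1)]] with Q = [[1,1],[1,0]].
n = 118 = 1110110₂. Square-and-multiply, entries mod 86:
Q^1 = [[1,1],[1,0]]
Q^3 = (Q^1)²·Q = [[3,2],[2,1]]
Q^7 = (Q^3)²·Q = [[21,13],[13,8]]
Q^14 = (Q^7)² = [[8,33],[33,61]]
Q^29 = (Q^14)²·Q = [[76,35],[35,41]]
Q^59 = (Q^29)²·Q = [[2,35],[35,53]]
Q^118 = (Q^59)² = [[25,33],[33,78]]
F_118 mod 86 = Q^118[0][1] = 33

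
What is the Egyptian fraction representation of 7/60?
1/9 + 1/180

Greedy algorithm:
7/60: ceiling(60/7) = 9, use 1/9
1/180: ceiling(180/1) = 180, use 1/180
Result: 7/60 = 1/9 + 1/180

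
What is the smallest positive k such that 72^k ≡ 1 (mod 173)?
172

173 is prime, so ord(72) divides φ(173) = 172.
Divisors of 172: 1, 2, 4, 43, 86, 172.
Repeated squaring: 72^1 ≡ 72, 72^2 ≡ 167, 72^4 ≡ 36, 72^8 ≡ 85, 72^16 ≡ 132, 72^32 ≡ 124, 72^64 ≡ 152, 72^128 ≡ 95 (mod 173).
Test 72^d mod 173 for each divisor d in increasing order:
72^1 ≡ 72
72^2 ≡ 167
72^4 ≡ 36
72^43 = 72^32·72^8·72^2·72^1 ≡ 80
72^86 = 72^64·72^16·72^4·72^2 ≡ 172
72^172 = 72^128·72^32·72^8·72^4 ≡ 1  ← first divisor giving 1
The order is 172.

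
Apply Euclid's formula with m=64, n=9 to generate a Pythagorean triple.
(4015, 1152, 4177)

Euclid's formula: a = m² - n², b = 2mn, c = m² + n²
m = 64, n = 9
a = 64² - 9² = 4096 - 81 = 4015
b = 2 × 64 × 9 = 1152
c = 64² + 9² = 4096 + 81 = 4177
Verification: 4015² + 1152² = 16120225 + 1327104 = 17447329 = 4177² ✓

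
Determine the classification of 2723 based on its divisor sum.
deficient

Proper divisors of 2723: sum = 1 + 7 + 389 = 397
Since 397 < 2723, 2723 is deficient.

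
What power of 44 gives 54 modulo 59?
55

Baby-step giant-step with step n = ⌈√59⌉ = 8.
Baby steps 44^j mod 59 (j:value) for j=0..7: 0:1, 1:44, 2:48, 3:47, 4:3, 5:14, 6:26, 7:23.
Giant-step multiplier: 44^(-8) ≡ 44^(58-8) = 44^50 ≡ 46 (mod 59).
Giant steps γ_i = 54·46^i mod 59: γ_0=54, γ_1=6, γ_2=40, γ_3=11, γ_4=34, γ_5=30, γ_6=23 (in table at j=7).
x = i·n + j = 6·8 + 7 = 55.
Check: 44^55 ≡ 54 (mod 59).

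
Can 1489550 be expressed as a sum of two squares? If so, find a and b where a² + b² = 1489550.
Not possible

Factorization: 1489550 = 2 × 5^2 × 31^3
By Fermat: n is sum of two squares iff every prime p ≡ 3 (mod 4) appears to even power.
Prime(s) ≡ 3 (mod 4) with odd exponent: [(31, 3)]
Therefore 1489550 cannot be expressed as a² + b².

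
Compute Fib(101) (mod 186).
89

Matrix identity: Q^n = [[F_(n+1), F_n], [F_n, F_(n-1)]] with Q = [[1,1],[1,0]].
n = 101 = 1100101₂. Square-and-multiply, entries mod 186:
Q^1 = [[1,1],[1,0]]
Q^3 = (Q^1)²·Q = [[3,2],[2,1]]
Q^6 = (Q^3)² = [[13,8],[8,5]]
Q^12 = (Q^6)² = [[47,144],[144,89]]
Q^25 = (Q^12)²·Q = [[121,67],[67,54]]
Q^50 = (Q^25)² = [[158,7],[7,151]]
Q^101 = (Q^50)²·Q = [[20,89],[89,117]]
F_101 mod 186 = Q^101[0][1] = 89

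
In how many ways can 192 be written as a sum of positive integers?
1987276856363

p(n) counts ways to write n as a sum of positive integers (order ignored).
Euler's pentagonal recurrence: p(k) = p(k-1) + p(k-2) - p(k-5) - p(k-7) + p(k-12) + p(k-15) - ... (offsets j(3j∓1)/2, signs ++--, p(0)=1, p(<0)=0).
DP table for k = 0..191: p(0)=1, p(1)=1, p(2)=2, p(3)=3, p(4)=5, p(5)=7, p(6)=11, p(7)=15, p(8)=22, p(9)=30, p(10)=42, p(11)=56, p(12)=77, p(13)=101, p(14)=135, p(15)=176, p(16)=231, p(17)=297, p(18)=385, p(19)=490, p(20)=627, p(21)=792, p(22)=1002, p(23)=1255, p(24)=1575, p(25)=1958, p(26)=2436, p(27)=3010, p(28)=3718, p(29)=4565, p(30)=5604, p(31)=6842, p(32)=8349, p(33)=10143, p(34)=12310, p(35)=14883, p(36)=17977, p(37)=21637, p(38)=26015, p(39)=31185, p(40)=37338, p(41)=44583, p(42)=53174, p(43)=63261, p(44)=75175, p(45)=89134, p(46)=105558, p(47)=124754, p(48)=147273, p(49)=173525, p(50)=204226, p(51)=239943, p(52)=281589, p(53)=329931, p(54)=386155, p(55)=451276, p(56)=526823, p(57)=614154, p(58)=715220, p(59)=831820, p(60)=966467, p(61)=1121505, p(62)=1300156, p(63)=1505499, p(64)=1741630, p(65)=2012558, p(66)=2323520, p(67)=2679689, p(68)=3087735, p(69)=3554345, p(70)=4087968, p(71)=4697205, p(72)=5392783, p(73)=6185689, p(74)=7089500, p(75)=8118264, p(76)=9289091, p(77)=10619863, p(78)=12132164, p(79)=13848650, p(80)=15796476, p(81)=18004327, p(82)=20506255, p(83)=23338469, p(84)=26543660, p(85)=30167357, p(86)=34262962, p(87)=38887673, p(88)=44108109, p(89)=49995925, p(90)=56634173, p(91)=64112359, p(92)=72533807, p(93)=82010177, p(94)=92669720, p(95)=104651419, p(96)=118114304, p(97)=133230930, p(98)=150198136, p(99)=169229875, p(100)=190569292, p(101)=214481126, p(102)=241265379, p(103)=271248950, p(104)=304801365, p(105)=342325709, p(106)=384276336, p(107)=431149389, p(108)=483502844, p(109)=541946240, p(110)=607163746, p(111)=679903203, p(112)=761002156, p(113)=851376628, p(114)=952050665, p(115)=1064144451, p(116)=1188908248, p(117)=1327710076, p(118)=1482074143, p(119)=1653668665, p(120)=1844349560, p(121)=2056148051, p(122)=2291320912, p(123)=2552338241, p(124)=2841940500, p(125)=3163127352, p(126)=3519222692, p(127)=3913864295, p(128)=4351078600, p(129)=4835271870, p(130)=5371315400, p(131)=5964539504, p(132)=6620830889, p(133)=7346629512, p(134)=8149040695, p(135)=9035836076, p(136)=10015581680, p(137)=11097645016, p(138)=12292341831, p(139)=13610949895, p(140)=15065878135, p(141)=16670689208, p(142)=18440293320, p(143)=20390982757, p(144)=22540654445, p(145)=24908858009, p(146)=27517052599, p(147)=30388671978, p(148)=33549419497, p(149)=37027355200, p(150)=40853235313, p(151)=45060624582, p(152)=49686288421, p(153)=54770336324, p(154)=60356673280, p(155)=66493182097, p(156)=73232243759, p(157)=80630964769, p(158)=88751778802, p(159)=97662728555, p(160)=107438159466, p(161)=118159068427, p(162)=129913904637, p(163)=142798995930, p(164)=156919475295, p(165)=172389800255, p(166)=189334822579, p(167)=207890420102, p(168)=228204732751, p(169)=250438925115, p(170)=274768617130, p(171)=301384802048, p(172)=330495499613, p(173)=362326859895, p(174)=397125074750, p(175)=435157697830, p(176)=476715857290, p(177)=522115831195, p(178)=571701605655, p(179)=625846753120, p(180)=684957390936, p(181)=749474411781, p(182)=819876908323, p(183)=896684817527, p(184)=980462880430, p(185)=1071823774337, p(186)=1171432692373, p(187)=1280011042268, p(188)=1398341745571, p(189)=1527273599625, p(190)=1667727404093, p(191)=1820701100652.
Final step: p(192) = p(191) + p(190) - p(187) - p(185) + p(180) + p(177) - p(170) - p(166) + p(157) + p(152) - p(141) - p(135) + p(122) + p(115) - p(100) - p(92) + p(75) + p(66) - p(47) - p(37) + p(16) + p(5)
= 1820701100652 + 1667727404093 - 1280011042268 - 1071823774337 + 684957390936 + 522115831195 - 274768617130 - 189334822579 + 80630964769 + 49686288421 - 16670689208 - 9035836076 + 2291320912 + 1064144451 - 190569292 - 72533807 + 8118264 + 2323520 - 124754 - 21637 + 231 + 7
= 1987276856363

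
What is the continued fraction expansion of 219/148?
[1; 2, 11, 1, 5]

Euclidean algorithm steps:
219 = 1 × 148 + 71
148 = 2 × 71 + 6
71 = 11 × 6 + 5
6 = 1 × 5 + 1
5 = 5 × 1 + 0
Continued fraction: [1; 2, 11, 1, 5]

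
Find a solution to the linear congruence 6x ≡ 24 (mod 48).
x ≡ 4 (mod 8)

gcd(6, 48) = 6, which divides 24, so solutions exist.
Divide through by 6: x ≡ 4 (mod 8).
The coefficient of x is now 1, so x ≡ 4 (mod 8).
Check: 6 × 4 = 24 ≡ 24 (mod 48).
x ≡ 4 (mod 8), giving 6 solutions mod 48.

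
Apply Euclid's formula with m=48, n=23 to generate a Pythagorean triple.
(1775, 2208, 2833)

Euclid's formula: a = m² - n², b = 2mn, c = m² + n²
m = 48, n = 23
a = 48² - 23² = 2304 - 529 = 1775
b = 2 × 48 × 23 = 2208
c = 48² + 23² = 2304 + 529 = 2833
Verification: 1775² + 2208² = 3150625 + 4875264 = 8025889 = 2833² ✓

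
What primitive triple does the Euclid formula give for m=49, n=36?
(1105, 3528, 3697)

Euclid's formula: a = m² - n², b = 2mn, c = m² + n²
m = 49, n = 36
a = 49² - 36² = 2401 - 1296 = 1105
b = 2 × 49 × 36 = 3528
c = 49² + 36² = 2401 + 1296 = 3697
Verification: 1105² + 3528² = 1221025 + 12446784 = 13667809 = 3697² ✓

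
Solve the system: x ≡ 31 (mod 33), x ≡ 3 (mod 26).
757

Using Chinese Remainder Theorem:
M = 33 × 26 = 858
M1 = 26, M2 = 33
y1 = 26^(-1) mod 33 = 14
y2 = 33^(-1) mod 26 = 15
x = (31×26×14 + 3×33×15) mod 858 = 757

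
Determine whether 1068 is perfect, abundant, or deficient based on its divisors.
abundant

Proper divisors of 1068: sum = 1 + 2 + 3 + 4 + 6 + 12 + 89 + 178 + 267 + 356 + 534 = 1452
Since 1452 > 1068, 1068 is abundant.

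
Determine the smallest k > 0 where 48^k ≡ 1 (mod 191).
95

191 is prime, so ord(48) divides φ(191) = 190.
Divisors of 190: 1, 2, 5, 10, 19, 38, 95, 190.
Repeated squaring: 48^1 ≡ 48, 48^2 ≡ 12, 48^4 ≡ 144, 48^8 ≡ 108, 48^16 ≡ 13, 48^32 ≡ 169, 48^64 ≡ 102, 48^128 ≡ 90 (mod 191).
Test 48^d mod 191 for each divisor d in increasing order:
48^1 ≡ 48
48^2 ≡ 12
48^5 = 48^4·48^1 ≡ 36
48^10 = 48^8·48^2 ≡ 150
48^19 = 48^16·48^2·48^1 ≡ 39
48^38 = 48^32·48^4·48^2 ≡ 184
48^95 = 48^64·48^16·48^8·48^4·48^2·48^1 ≡ 1  ← first divisor giving 1
The order is 95.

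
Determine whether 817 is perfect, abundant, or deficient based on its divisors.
deficient

Proper divisors of 817: sum = 1 + 19 + 43 = 63
Since 63 < 817, 817 is deficient.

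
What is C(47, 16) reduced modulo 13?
12

Using Lucas' theorem:
Write n=47 and k=16 in base 13:
n in base 13: [3, 8]
k in base 13: [1, 3]
C(47,16) mod 13 = ∏ C(n_i, k_i) mod 13
Digit binomials (mod 13): C(3,1) = 3; C(8,3) = 56 ≡ 4
Product: 3 × 4 = 12 ≡ 12 (mod 13)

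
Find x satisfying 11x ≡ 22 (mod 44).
x ≡ 2 (mod 4)

gcd(11, 44) = 11, which divides 22, so solutions exist.
Divide through by 11: x ≡ 2 (mod 4).
The coefficient of x is now 1, so x ≡ 2 (mod 4).
Check: 11 × 2 = 22 ≡ 22 (mod 44).
x ≡ 2 (mod 4), giving 11 solutions mod 44.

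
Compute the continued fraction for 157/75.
[2; 10, 1, 2, 2]

Euclidean algorithm steps:
157 = 2 × 75 + 7
75 = 10 × 7 + 5
7 = 1 × 5 + 2
5 = 2 × 2 + 1
2 = 2 × 1 + 0
Continued fraction: [2; 10, 1, 2, 2]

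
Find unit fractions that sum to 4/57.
1/15 + 1/285

Greedy algorithm:
4/57: ceiling(57/4) = 15, use 1/15
1/285: ceiling(285/1) = 285, use 1/285
Result: 4/57 = 1/15 + 1/285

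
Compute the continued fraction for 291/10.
[29; 10]

Euclidean algorithm steps:
291 = 29 × 10 + 1
10 = 10 × 1 + 0
Continued fraction: [29; 10]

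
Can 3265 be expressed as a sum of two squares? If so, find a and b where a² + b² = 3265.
4² + 57² (a=4, b=57)

Factorization: 3265 = 5 × 653
By Fermat: n is sum of two squares iff every prime p ≡ 3 (mod 4) appears to even power.
All primes ≡ 3 (mod 4) appear to even power.
Search a = 0, 1, 2, … for 3265 - a² a perfect square: first hit at a = 4: 3265 - 16 = 3249 = 57².
3265 = 4² + 57² = 16 + 3249 ✓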